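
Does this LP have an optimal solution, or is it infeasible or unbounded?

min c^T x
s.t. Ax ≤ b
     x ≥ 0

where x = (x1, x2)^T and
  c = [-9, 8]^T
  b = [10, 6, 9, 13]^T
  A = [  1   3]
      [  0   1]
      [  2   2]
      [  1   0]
The point (4.5, 0) satisfies every constraint, so the LP is feasible; the constraints give x1 ≤ 13 and x2 ≤ 6, which with x1, x2 ≥ 0 keep the feasible region inside a bounded box. A feasible, bounded LP attains a finite optimum at a vertex.

Evaluating z = -9x1 + 8x2 at each vertex:
  (0, 0): z = 0
  (4.5, 0): z = -40.5
  (1.75, 2.75): z = 6.25
  (0, 3.333): z = 26.67

Feasible with finite optimum z* = -40.5 at (4.5, 0).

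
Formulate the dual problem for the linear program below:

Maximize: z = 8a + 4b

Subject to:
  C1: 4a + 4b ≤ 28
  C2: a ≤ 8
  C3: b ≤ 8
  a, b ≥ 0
Minimize: z = 28y1 + 8y2 + 8y3

Subject to:
  C1: -4y1 - y2 ≤ -8
  C2: -4y1 - y3 ≤ -4
  y1, y2, y3 ≥ 0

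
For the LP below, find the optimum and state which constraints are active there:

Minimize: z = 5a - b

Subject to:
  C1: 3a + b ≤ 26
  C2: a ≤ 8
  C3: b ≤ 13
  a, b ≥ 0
Optimal: a = 0, b = 13
Slack at optimum:
  C1: slack = 13
  C2: slack = 8
  C3: slack = 0 (binding)
  a ≥ 0: a = 0 (binding)
  b ≥ 0: b = 13
Binding constraints: C3, a ≥ 0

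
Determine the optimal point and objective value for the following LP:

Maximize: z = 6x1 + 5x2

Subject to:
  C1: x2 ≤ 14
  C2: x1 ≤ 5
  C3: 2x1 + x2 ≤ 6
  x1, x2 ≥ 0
x1 = 0, x2 = 6, z = 30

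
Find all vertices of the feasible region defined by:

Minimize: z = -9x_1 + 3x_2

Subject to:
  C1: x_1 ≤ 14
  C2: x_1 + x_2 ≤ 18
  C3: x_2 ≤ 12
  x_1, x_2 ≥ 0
Each vertex is the intersection of two constraint boundaries that also satisfies all remaining constraints:
  x_1 = 0 and x_2 = 0 → (0, 0)
  x_1 = 14 and x_2 = 0 → (14, 0)
  x_1 = 14 and x_1 + x_2 = 18 → (14, 4)
  x_1 + x_2 = 18 and x_2 = 12 → (6, 12)
  x_2 = 12 and x_1 = 0 → (0, 12)

Vertices: (0, 0), (14, 0), (14, 4), (6, 12), (0, 12)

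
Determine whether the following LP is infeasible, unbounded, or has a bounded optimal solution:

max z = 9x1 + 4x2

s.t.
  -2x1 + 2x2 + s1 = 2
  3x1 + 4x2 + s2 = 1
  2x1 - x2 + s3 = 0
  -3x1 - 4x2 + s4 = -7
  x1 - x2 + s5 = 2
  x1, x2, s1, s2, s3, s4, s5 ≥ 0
The row 3x1 + 4x2 + s2 = 1 with s2 ≥ 0 requires 3x1 + 4x2 ≤ 1, while the row -3x1 - 4x2 + s4 = -7 with s4 ≥ 0 is equivalent to 3x1 + 4x2 ≥ 7. Together they would need 7 ≤ 3x1 + 4x2 ≤ 1, which is impossible since 7 > 1. No point satisfies all constraints.

The feasible region is empty; the LP is infeasible.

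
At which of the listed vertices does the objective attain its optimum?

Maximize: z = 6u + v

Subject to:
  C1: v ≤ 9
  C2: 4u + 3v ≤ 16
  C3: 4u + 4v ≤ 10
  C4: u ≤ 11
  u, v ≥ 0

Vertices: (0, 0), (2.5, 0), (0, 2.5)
(2.5, 0) with z = 15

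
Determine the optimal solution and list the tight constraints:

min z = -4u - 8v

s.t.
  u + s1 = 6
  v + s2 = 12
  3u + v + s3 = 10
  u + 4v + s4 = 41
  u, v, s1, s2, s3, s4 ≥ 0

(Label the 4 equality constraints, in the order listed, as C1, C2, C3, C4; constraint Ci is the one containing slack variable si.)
Optimal: u = 0, v = 10
Binding: C3, u ≥ 0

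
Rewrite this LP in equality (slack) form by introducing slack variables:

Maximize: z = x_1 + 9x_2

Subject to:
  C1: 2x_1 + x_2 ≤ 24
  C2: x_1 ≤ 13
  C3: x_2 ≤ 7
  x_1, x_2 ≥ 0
max z = x_1 + 9x_2

s.t.
  2x_1 + x_2 + s1 = 24
  x_1 + s2 = 13
  x_2 + s3 = 7
  x_1, x_2, s1, s2, s3 ≥ 0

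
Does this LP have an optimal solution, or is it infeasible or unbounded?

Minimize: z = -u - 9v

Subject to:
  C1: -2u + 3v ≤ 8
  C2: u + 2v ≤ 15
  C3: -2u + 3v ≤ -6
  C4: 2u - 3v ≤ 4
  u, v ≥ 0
C4 requires 2u - 3v ≤ 4, while C3 (-2u + 3v ≤ -6) is equivalent to 2u - 3v ≥ 6. Together they would need 6 ≤ 2u - 3v ≤ 4, which is impossible since 6 > 4. No point satisfies all constraints.

Infeasible — the constraint set is empty.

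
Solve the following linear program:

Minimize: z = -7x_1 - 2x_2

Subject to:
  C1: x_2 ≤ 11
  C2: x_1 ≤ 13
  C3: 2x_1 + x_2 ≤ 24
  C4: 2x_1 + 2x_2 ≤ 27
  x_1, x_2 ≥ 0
x_1 = 12, x_2 = 0, z = -84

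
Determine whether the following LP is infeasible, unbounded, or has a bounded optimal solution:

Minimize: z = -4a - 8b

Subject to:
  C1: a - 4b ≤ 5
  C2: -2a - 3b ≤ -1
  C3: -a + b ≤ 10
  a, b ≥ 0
Feasible point: (0, 1) satisfies every constraint, so the LP is feasible.
Direction d = (1, 1): for each constraint row a, a·d ≤ 0 —
  (1)(1) + (-4)(1) = -3 ≤ 0
  (-2)(1) + (-3)(1) = -5 ≤ 0
  (-1)(1) + (1)(1) = 0 ≤ 0
and d ≥ 0, so (0, 1) + t·d stays feasible for every t ≥ 0. Along this ray z = -4a - 8b changes by -12 per unit t, so z → −∞.

Unbounded: there is a feasible ray along which z → −∞.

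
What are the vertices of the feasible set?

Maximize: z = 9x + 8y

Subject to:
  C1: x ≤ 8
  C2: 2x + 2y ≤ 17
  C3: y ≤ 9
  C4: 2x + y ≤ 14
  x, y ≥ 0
Each vertex is the intersection of two constraint boundaries that also satisfies all remaining constraints:
  x = 0 and y = 0 → (0, 0)
  2x + y = 14 and y = 0 → (7, 0)
  2x + 2y = 17 and 2x + y = 14 → (5.5, 3)
  2x + 2y = 17 and x = 0 → (0, 8.5)

Vertices: (0, 0), (7, 0), (5.5, 3), (0, 8.5)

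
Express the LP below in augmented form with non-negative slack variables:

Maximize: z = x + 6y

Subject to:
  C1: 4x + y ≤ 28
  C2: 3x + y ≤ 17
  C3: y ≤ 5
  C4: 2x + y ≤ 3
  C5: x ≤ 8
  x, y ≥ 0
max z = x + 6y

s.t.
  4x + y + s1 = 28
  3x + y + s2 = 17
  y + s3 = 5
  2x + y + s4 = 3
  x + s5 = 8
  x, y, s1, s2, s3, s4, s5 ≥ 0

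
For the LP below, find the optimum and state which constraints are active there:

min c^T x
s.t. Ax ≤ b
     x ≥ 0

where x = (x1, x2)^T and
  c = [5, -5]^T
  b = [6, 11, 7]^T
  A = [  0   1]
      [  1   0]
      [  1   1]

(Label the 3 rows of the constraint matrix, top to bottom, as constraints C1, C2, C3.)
Optimal: x1 = 0, x2 = 6
Slack at optimum:
  C1: slack = 0 (binding)
  C2: slack = 11
  C3: slack = 1
  x1 ≥ 0: x1 = 0 (binding)
  x2 ≥ 0: x2 = 6
Binding constraints: C1, x1 ≥ 0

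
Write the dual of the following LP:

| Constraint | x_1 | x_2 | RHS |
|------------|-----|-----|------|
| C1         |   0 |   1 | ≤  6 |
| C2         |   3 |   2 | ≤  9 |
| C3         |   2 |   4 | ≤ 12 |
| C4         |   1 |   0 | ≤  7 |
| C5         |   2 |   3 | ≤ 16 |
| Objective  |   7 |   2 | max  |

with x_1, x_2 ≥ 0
Minimize: z = 6y1 + 9y2 + 12y3 + 7y4 + 16y5

Subject to:
  C1: -3y2 - 2y3 - y4 - 2y5 ≤ -7
  C2: -y1 - 2y2 - 4y3 - 3y5 ≤ -2
  y1, y2, y3, y4, y5 ≥ 0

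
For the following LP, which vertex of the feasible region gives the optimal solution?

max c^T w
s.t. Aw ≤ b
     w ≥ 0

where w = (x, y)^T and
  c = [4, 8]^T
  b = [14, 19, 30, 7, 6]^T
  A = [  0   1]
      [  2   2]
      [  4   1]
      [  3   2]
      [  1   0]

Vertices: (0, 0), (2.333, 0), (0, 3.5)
Evaluating z = 4x + 8y at each vertex:
  (0, 0): z = 0
  (2.333, 0): z = 9.333
  (0, 3.5): z = 28

The largest value is z = 28, attained at (0, 3.5).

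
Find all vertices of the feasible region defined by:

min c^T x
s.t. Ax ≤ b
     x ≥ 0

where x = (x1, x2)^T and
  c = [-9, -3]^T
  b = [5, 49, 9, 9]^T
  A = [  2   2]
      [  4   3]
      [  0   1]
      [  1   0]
Each vertex is the intersection of two constraint boundaries that also satisfies all remaining constraints:
  x1 = 0 and x2 = 0 → (0, 0)
  2x1 + 2x2 = 5 and x2 = 0 → (2.5, 0)
  2x1 + 2x2 = 5 and x1 = 0 → (0, 2.5)

Vertices: (0, 0), (2.5, 0), (0, 2.5)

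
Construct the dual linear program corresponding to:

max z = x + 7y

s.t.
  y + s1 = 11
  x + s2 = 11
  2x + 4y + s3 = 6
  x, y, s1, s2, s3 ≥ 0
Minimize: z = 11y1 + 11y2 + 6y3

Subject to:
  C1: -y2 - 2y3 ≤ -1
  C2: -y1 - 4y3 ≤ -7
  y1, y2, y3 ≥ 0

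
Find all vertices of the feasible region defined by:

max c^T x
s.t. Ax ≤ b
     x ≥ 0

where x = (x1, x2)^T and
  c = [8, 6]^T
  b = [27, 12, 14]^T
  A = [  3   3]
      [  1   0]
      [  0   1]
Each vertex is the intersection of two constraint boundaries that also satisfies all remaining constraints:
  x1 = 0 and x2 = 0 → (0, 0)
  3x1 + 3x2 = 27 and x2 = 0 → (9, 0)
  3x1 + 3x2 = 27 and x1 = 0 → (0, 9)

Vertices: (0, 0), (9, 0), (0, 9)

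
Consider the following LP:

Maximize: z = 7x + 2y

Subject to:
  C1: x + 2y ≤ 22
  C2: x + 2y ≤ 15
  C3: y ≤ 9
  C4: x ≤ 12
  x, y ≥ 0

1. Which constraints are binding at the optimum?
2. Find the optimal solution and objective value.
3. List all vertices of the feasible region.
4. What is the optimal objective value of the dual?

1. C2, C4
2. x = 12, y = 1.5, z = 87
3. (0, 0), (12, 0), (12, 1.5), (0, 7.5)
4. 87 (by strong duality, equal to the primal optimum)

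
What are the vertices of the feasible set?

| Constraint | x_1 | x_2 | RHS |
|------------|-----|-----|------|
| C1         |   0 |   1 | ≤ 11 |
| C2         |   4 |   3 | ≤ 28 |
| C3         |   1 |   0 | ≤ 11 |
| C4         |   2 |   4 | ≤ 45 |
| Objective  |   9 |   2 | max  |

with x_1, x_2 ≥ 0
Each vertex is the intersection of two constraint boundaries that also satisfies all remaining constraints:
  x_1 = 0 and x_2 = 0 → (0, 0)
  4x_1 + 3x_2 = 28 and x_2 = 0 → (7, 0)
  4x_1 + 3x_2 = 28 and x_1 = 0 → (0, 9.333)

Vertices: (0, 0), (7, 0), (0, 9.333)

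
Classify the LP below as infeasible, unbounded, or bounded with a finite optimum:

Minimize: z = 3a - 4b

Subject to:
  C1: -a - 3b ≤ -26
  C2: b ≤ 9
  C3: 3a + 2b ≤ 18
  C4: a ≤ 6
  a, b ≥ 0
The point (0, 9) satisfies every constraint, so the LP is feasible; the constraints give a ≤ 6 and b ≤ 9, which with a, b ≥ 0 keep the feasible region inside a bounded box. A feasible, bounded LP attains a finite optimum at a vertex.

The LP has an optimal solution: (0, 9) with z = -36.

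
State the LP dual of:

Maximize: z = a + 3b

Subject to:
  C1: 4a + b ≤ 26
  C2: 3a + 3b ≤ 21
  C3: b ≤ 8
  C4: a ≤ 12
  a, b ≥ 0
Minimize: z = 26y1 + 21y2 + 8y3 + 12y4

Subject to:
  C1: -4y1 - 3y2 - y4 ≤ -1
  C2: -y1 - 3y2 - y3 ≤ -3
  y1, y2, y3, y4 ≥ 0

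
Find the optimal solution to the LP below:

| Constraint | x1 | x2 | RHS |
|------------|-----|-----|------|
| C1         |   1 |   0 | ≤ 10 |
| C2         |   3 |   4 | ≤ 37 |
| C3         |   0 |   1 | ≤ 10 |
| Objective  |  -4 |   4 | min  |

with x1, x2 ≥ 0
Each vertex is the intersection of two constraint boundaries that also satisfies all remaining constraints:
  x1 = 0 and x2 = 0 → (0, 0)
  x1 = 10 and x2 = 0 → (10, 0)
  x1 = 10 and 3x1 + 4x2 = 37 → (10, 1.75)
  3x1 + 4x2 = 37 and x1 = 0 → (0, 9.25)

Evaluating z = -4x1 + 4x2 at each vertex:
  (0, 0): z = 0
  (10, 0): z = -40
  (10, 1.75): z = -33
  (0, 9.25): z = 37

The minimum is at (10, 0) with z = -40.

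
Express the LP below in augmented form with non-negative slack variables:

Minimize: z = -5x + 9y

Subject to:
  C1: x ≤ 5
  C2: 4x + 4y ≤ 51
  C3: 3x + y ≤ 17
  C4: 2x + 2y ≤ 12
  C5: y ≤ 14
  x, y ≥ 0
min z = -5x + 9y

s.t.
  x + s1 = 5
  4x + 4y + s2 = 51
  3x + y + s3 = 17
  2x + 2y + s4 = 12
  y + s5 = 14
  x, y, s1, s2, s3, s4, s5 ≥ 0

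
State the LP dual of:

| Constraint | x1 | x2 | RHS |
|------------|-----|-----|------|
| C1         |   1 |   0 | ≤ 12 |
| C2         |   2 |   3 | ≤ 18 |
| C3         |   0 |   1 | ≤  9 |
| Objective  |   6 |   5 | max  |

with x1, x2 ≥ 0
Minimize: z = 12y1 + 18y2 + 9y3

Subject to:
  C1: -y1 - 2y2 ≤ -6
  C2: -3y2 - y3 ≤ -5
  y1, y2, y3 ≥ 0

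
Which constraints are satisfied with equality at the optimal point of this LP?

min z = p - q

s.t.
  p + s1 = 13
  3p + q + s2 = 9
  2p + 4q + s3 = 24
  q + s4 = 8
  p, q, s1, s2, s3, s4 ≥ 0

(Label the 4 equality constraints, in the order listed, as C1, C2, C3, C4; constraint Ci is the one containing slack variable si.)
Optimal: p = 0, q = 6
Slack at optimum:
  C1: slack = 13
  C2: slack = 3
  C3: slack = 0 (binding)
  C4: slack = 2
  p ≥ 0: p = 0 (binding)
  q ≥ 0: q = 6
Binding constraints: C3, p ≥ 0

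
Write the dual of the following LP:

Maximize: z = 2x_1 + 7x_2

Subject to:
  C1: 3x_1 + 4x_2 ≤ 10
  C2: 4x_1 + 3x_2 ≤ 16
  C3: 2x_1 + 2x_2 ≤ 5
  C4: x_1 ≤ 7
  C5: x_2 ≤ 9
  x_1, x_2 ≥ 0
Minimize: z = 10y1 + 16y2 + 5y3 + 7y4 + 9y5

Subject to:
  C1: -3y1 - 4y2 - 2y3 - y4 ≤ -2
  C2: -4y1 - 3y2 - 2y3 - y5 ≤ -7
  y1, y2, y3, y4, y5 ≥ 0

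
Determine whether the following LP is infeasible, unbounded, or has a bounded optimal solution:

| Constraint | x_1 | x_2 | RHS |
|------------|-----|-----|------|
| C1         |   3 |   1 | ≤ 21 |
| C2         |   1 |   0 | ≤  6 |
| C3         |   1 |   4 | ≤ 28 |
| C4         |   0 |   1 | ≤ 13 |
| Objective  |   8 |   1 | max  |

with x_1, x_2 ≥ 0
The point (6, 3) satisfies every constraint, so the LP is feasible; the constraints give x_1 ≤ 6 and x_2 ≤ 13, which with x_1, x_2 ≥ 0 keep the feasible region inside a bounded box. A feasible, bounded LP attains a finite optimum at a vertex.

The LP has an optimal solution: (6, 3) with z = 51.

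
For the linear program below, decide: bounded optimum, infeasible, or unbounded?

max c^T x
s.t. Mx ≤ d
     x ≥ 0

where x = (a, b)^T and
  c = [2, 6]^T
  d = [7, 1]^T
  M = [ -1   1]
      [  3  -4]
Feasible point: (0, 0) satisfies every constraint, so the LP is feasible.
Direction d = (1, 1): for each constraint row a, a·d ≤ 0 —
  (-1)(1) + (1)(1) = 0 ≤ 0
  (3)(1) + (-4)(1) = -1 ≤ 0
and d ≥ 0, so (0, 0) + t·d stays feasible for every t ≥ 0. Along this ray z = 2a + 6b changes by 8 per unit t, so z → +∞.

Unbounded: there is a feasible ray along which z → +∞.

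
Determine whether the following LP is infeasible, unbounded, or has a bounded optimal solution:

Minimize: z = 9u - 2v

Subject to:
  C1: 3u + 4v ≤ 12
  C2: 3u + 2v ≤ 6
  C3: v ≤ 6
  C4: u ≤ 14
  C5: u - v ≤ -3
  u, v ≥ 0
The point (0, 3) satisfies every constraint, so the LP is feasible; the constraints give u ≤ 14 and v ≤ 6, which with u, v ≥ 0 keep the feasible region inside a bounded box. A feasible, bounded LP attains a finite optimum at a vertex.

Evaluating z = 9u - 2v at each vertex:
  (0, 3): z = -6

Bounded optimum: z* = -6 at (0, 3).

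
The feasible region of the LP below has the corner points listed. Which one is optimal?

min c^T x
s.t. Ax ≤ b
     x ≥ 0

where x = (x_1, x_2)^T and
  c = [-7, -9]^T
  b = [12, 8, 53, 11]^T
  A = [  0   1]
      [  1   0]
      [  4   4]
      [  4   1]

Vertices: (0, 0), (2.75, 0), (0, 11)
Evaluating z = -7x_1 - 9x_2 at each vertex:
  (0, 0): z = 0
  (2.75, 0): z = -19.25
  (0, 11): z = -99

The smallest value is z = -99, attained at (0, 11).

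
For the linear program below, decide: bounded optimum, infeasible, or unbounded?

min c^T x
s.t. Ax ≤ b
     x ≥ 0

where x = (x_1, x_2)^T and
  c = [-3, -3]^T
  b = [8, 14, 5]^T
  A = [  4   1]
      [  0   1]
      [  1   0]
The point (0, 8) satisfies every constraint, so the LP is feasible; the constraints give x_1 ≤ 5 and x_2 ≤ 14, which with x_1, x_2 ≥ 0 keep the feasible region inside a bounded box. A feasible, bounded LP attains a finite optimum at a vertex.

Evaluating z = -3x_1 - 3x_2 at each vertex:
  (0, 0): z = 0
  (2, 0): z = -6
  (0, 8): z = -24

Feasible with finite optimum z* = -24 at (0, 8).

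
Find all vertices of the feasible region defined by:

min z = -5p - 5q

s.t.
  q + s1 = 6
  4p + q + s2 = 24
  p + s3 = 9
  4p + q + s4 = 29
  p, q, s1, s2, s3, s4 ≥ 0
Each vertex is the intersection of two constraint boundaries that also satisfies all remaining constraints:
  p = 0 and q = 0 → (0, 0)
  4p + q = 24 and q = 0 → (6, 0)
  q = 6 and 4p + q = 24 → (4.5, 6)
  q = 6 and p = 0 → (0, 6)

Vertices: (0, 0), (6, 0), (4.5, 6), (0, 6)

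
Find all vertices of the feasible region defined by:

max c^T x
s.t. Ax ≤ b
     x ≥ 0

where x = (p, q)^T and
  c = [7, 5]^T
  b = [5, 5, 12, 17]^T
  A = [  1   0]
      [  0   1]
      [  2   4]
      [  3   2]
Each vertex is the intersection of two constraint boundaries that also satisfies all remaining constraints:
  p = 0 and q = 0 → (0, 0)
  p = 5 and q = 0 → (5, 0)
  p = 5 and 2p + 4q = 12 → (5, 0.5)
  2p + 4q = 12 and p = 0 → (0, 3)

Vertices: (0, 0), (5, 0), (5, 0.5), (0, 3)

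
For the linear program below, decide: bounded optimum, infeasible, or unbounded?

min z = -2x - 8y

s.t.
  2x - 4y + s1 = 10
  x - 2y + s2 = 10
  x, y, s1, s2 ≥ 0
Feasible point: (0, 0) satisfies every constraint, so the LP is feasible.
Direction d = (0, 1): for each constraint row a, a·d ≤ 0 —
  (2)(0) + (-4)(1) = -4 ≤ 0
  (1)(0) + (-2)(1) = -2 ≤ 0
and d ≥ 0, so (0, 0) + t·d stays feasible for every t ≥ 0. Along this ray z = -2x - 8y changes by -8 per unit t, so z → −∞.

Unbounded — the objective can decrease without bound over the feasible region.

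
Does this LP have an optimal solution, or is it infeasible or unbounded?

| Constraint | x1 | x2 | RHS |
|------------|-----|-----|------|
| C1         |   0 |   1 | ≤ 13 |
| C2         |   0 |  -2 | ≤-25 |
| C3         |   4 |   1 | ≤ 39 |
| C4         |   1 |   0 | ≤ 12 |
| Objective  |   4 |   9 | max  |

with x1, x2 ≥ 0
The point (6.5, 13) satisfies every constraint, so the LP is feasible; the constraints give x1 ≤ 12 and x2 ≤ 13, which with x1, x2 ≥ 0 keep the feasible region inside a bounded box. A feasible, bounded LP attains a finite optimum at a vertex.

Evaluating z = 4x1 + 9x2 at each vertex:
  (0, 12.5): z = 112.5
  (6.625, 12.5): z = 139
  (6.5, 13): z = 143
  (0, 13): z = 117

Feasible with finite optimum z* = 143 at (6.5, 13).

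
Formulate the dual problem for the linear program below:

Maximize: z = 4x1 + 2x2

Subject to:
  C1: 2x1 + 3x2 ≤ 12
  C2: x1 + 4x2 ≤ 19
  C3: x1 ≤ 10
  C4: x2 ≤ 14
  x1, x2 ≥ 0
Minimize: z = 12y1 + 19y2 + 10y3 + 14y4

Subject to:
  C1: -2y1 - y2 - y3 ≤ -4
  C2: -3y1 - 4y2 - y4 ≤ -2
  y1, y2, y3, y4 ≥ 0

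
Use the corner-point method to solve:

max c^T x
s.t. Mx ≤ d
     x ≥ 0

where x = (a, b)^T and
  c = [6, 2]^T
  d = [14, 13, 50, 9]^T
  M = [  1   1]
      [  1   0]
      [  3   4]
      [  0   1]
a = 13, b = 1, z = 80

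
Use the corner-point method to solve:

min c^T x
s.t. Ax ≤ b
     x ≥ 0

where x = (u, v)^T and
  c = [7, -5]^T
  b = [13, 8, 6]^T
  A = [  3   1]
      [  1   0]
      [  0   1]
u = 0, v = 6, z = -30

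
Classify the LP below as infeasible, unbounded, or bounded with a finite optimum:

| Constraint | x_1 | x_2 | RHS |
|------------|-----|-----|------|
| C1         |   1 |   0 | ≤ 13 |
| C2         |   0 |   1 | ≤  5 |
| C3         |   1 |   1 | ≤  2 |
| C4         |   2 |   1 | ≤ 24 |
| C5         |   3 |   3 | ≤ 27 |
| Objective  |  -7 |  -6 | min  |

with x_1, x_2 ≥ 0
The point (2, 0) satisfies every constraint, so the LP is feasible; the constraints give x_1 ≤ 13 and x_2 ≤ 5, which with x_1, x_2 ≥ 0 keep the feasible region inside a bounded box. A feasible, bounded LP attains a finite optimum at a vertex.

Evaluating z = -7x_1 - 6x_2 at each vertex:
  (0, 0): z = 0
  (2, 0): z = -14
  (0, 2): z = -12

Bounded optimum: z* = -14 at (2, 0).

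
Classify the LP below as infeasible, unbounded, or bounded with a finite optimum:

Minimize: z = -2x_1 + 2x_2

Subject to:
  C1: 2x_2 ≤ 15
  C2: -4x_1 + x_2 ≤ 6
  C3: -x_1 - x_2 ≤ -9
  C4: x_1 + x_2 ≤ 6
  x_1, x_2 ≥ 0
C4 requires x_1 + x_2 ≤ 6, while C3 (-x_1 - x_2 ≤ -9) is equivalent to x_1 + x_2 ≥ 9. Together they would need 9 ≤ x_1 + x_2 ≤ 6, which is impossible since 9 > 6. No point satisfies all constraints.

The feasible region is empty; the LP is infeasible.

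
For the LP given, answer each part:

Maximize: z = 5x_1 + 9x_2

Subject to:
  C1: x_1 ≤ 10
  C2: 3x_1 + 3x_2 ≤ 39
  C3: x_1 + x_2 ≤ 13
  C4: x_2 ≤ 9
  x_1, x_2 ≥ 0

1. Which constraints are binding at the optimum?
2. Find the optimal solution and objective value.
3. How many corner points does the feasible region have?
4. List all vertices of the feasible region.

1. C2, C3, C4
2. x_1 = 4, x_2 = 9, z = 101
3. 5
4. (0, 0), (10, 0), (10, 3), (4, 9), (0, 9)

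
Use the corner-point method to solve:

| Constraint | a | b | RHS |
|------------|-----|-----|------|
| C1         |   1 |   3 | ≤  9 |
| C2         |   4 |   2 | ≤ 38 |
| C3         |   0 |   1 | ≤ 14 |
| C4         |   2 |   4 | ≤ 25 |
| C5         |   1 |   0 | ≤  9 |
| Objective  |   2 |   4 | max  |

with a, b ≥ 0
a = 9, b = 0, z = 18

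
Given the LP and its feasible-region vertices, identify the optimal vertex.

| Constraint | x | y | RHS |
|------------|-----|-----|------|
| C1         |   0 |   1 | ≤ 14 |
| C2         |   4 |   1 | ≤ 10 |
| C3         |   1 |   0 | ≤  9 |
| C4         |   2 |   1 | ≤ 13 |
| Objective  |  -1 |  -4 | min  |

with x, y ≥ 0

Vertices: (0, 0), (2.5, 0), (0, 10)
Evaluating z = -x - 4y at each vertex:
  (0, 0): z = 0
  (2.5, 0): z = -2.5
  (0, 10): z = -40

The smallest value is z = -40, attained at (0, 10).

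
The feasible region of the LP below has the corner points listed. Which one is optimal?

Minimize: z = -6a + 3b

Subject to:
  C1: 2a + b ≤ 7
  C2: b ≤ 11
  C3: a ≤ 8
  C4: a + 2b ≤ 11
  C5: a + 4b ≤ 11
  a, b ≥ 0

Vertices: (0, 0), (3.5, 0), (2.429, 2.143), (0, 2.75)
(3.5, 0) with z = -21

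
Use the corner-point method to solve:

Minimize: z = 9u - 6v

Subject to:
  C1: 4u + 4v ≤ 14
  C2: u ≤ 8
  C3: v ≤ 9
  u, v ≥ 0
Each vertex is the intersection of two constraint boundaries that also satisfies all remaining constraints:
  u = 0 and v = 0 → (0, 0)
  4u + 4v = 14 and v = 0 → (3.5, 0)
  4u + 4v = 14 and u = 0 → (0, 3.5)

Evaluating z = 9u - 6v at each vertex:
  (0, 0): z = 0
  (3.5, 0): z = 31.5
  (0, 3.5): z = -21

The minimum is at (0, 3.5) with z = -21.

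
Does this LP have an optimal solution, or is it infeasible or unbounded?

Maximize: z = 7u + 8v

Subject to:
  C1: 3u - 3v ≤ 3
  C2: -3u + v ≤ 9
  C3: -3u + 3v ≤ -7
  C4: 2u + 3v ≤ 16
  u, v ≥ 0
C1 requires 3u - 3v ≤ 3, while C3 (-3u + 3v ≤ -7) is equivalent to 3u - 3v ≥ 7. Together they would need 7 ≤ 3u - 3v ≤ 3, which is impossible since 7 > 3. No point satisfies all constraints.

The feasible region is empty; the LP is infeasible.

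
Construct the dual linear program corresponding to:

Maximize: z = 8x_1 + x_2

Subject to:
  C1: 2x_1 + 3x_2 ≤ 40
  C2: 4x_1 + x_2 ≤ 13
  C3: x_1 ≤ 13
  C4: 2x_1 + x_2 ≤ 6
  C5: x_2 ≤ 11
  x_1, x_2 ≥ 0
Minimize: z = 40y1 + 13y2 + 13y3 + 6y4 + 11y5

Subject to:
  C1: -2y1 - 4y2 - y3 - 2y4 ≤ -8
  C2: -3y1 - y2 - y4 - y5 ≤ -1
  y1, y2, y3, y4, y5 ≥ 0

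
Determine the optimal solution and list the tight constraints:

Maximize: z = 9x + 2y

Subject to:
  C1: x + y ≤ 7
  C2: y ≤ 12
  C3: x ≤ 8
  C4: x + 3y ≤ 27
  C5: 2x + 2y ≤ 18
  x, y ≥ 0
Optimal: x = 7, y = 0
Slack at optimum:
  C1: slack = 0 (binding)
  C2: slack = 12
  C3: slack = 1
  C4: slack = 20
  C5: slack = 4
  x ≥ 0: x = 7
  y ≥ 0: y = 0 (binding)
Binding constraints: C1, y ≥ 0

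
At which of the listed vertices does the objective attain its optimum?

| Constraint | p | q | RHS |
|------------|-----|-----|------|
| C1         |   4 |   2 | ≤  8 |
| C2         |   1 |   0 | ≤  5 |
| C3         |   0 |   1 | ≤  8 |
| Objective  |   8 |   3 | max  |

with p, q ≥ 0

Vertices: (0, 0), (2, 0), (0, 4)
Evaluating z = 8p + 3q at each vertex:
  (0, 0): z = 0
  (2, 0): z = 16
  (0, 4): z = 12

The largest value is z = 16, attained at (2, 0).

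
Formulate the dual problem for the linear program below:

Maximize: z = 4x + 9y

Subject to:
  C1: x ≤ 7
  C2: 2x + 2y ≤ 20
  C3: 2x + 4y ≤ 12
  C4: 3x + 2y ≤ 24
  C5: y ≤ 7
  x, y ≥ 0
Minimize: z = 7y1 + 20y2 + 12y3 + 24y4 + 7y5

Subject to:
  C1: -y1 - 2y2 - 2y3 - 3y4 ≤ -4
  C2: -2y2 - 4y3 - 2y4 - y5 ≤ -9
  y1, y2, y3, y4, y5 ≥ 0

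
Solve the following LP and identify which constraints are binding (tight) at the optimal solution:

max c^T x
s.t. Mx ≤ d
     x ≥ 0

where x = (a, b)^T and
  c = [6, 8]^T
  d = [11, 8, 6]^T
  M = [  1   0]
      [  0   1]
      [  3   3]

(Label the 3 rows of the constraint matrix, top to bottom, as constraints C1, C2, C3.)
Optimal: a = 0, b = 2
Slack at optimum:
  C1: slack = 11
  C2: slack = 6
  C3: slack = 0 (binding)
  a ≥ 0: a = 0 (binding)
  b ≥ 0: b = 2
Binding constraints: C3, a ≥ 0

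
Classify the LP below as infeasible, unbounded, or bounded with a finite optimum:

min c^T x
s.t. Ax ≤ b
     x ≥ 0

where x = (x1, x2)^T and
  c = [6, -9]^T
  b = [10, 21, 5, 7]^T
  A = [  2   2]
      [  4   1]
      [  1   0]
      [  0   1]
The point (0, 5) satisfies every constraint, so the LP is feasible; the constraints give x1 ≤ 5 and x2 ≤ 7, which with x1, x2 ≥ 0 keep the feasible region inside a bounded box. A feasible, bounded LP attains a finite optimum at a vertex.

Evaluating z = 6x1 - 9x2 at each vertex:
  (0, 0): z = 0
  (5, 0): z = 30
  (0, 5): z = -45

The LP has an optimal solution: (0, 5) with z = -45.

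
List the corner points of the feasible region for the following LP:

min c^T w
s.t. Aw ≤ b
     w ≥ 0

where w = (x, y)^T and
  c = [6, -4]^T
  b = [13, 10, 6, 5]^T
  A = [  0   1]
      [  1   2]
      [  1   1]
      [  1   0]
Each vertex is the intersection of two constraint boundaries that also satisfies all remaining constraints:
  x = 0 and y = 0 → (0, 0)
  x = 5 and y = 0 → (5, 0)
  x + y = 6 and x = 5 → (5, 1)
  x + 2y = 10 and x + y = 6 → (2, 4)
  x + 2y = 10 and x = 0 → (0, 5)

Vertices: (0, 0), (5, 0), (5, 1), (2, 4), (0, 5)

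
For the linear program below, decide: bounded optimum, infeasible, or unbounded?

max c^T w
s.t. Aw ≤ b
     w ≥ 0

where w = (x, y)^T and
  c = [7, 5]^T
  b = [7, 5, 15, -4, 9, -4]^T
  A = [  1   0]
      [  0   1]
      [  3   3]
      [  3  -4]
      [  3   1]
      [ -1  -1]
The point (2, 3) satisfies every constraint, so the LP is feasible; the constraints give x ≤ 7 and y ≤ 5, which with x, y ≥ 0 keep the feasible region inside a bounded box. A feasible, bounded LP attains a finite optimum at a vertex.

Evaluating z = 7x + 5y at each vertex:
  (1.714, 2.286): z = 23.43
  (2.133, 2.6): z = 27.93
  (2, 3): z = 29
  (0, 5): z = 25
  (0, 4): z = 20

Feasible with finite optimum z* = 29 at (2, 3).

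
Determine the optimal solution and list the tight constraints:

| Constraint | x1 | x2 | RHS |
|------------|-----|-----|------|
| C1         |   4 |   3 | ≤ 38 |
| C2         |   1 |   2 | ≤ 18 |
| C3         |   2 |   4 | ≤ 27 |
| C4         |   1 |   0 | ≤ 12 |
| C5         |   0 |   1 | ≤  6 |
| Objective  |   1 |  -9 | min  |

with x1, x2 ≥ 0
Optimal: x1 = 0, x2 = 6
Binding: C5, x1 ≥ 0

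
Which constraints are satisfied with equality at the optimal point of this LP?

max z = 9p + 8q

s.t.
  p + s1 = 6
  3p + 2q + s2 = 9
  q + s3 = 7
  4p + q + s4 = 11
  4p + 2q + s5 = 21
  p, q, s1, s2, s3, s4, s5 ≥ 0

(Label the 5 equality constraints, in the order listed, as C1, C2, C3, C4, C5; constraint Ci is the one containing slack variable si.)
Optimal: p = 0, q = 4.5
Slack at optimum:
  C1: slack = 6
  C2: slack = 0 (binding)
  C3: slack = 2.5
  C4: slack = 6.5
  C5: slack = 12
  p ≥ 0: p = 0 (binding)
  q ≥ 0: q = 4.5
Binding constraints: C2, p ≥ 0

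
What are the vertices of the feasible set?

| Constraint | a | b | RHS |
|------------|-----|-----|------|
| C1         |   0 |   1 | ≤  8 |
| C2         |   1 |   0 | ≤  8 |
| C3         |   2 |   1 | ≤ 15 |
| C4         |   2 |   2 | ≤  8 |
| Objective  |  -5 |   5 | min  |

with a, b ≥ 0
Each vertex is the intersection of two constraint boundaries that also satisfies all remaining constraints:
  a = 0 and b = 0 → (0, 0)
  2a + 2b = 8 and b = 0 → (4, 0)
  2a + 2b = 8 and a = 0 → (0, 4)

Vertices: (0, 0), (4, 0), (0, 4)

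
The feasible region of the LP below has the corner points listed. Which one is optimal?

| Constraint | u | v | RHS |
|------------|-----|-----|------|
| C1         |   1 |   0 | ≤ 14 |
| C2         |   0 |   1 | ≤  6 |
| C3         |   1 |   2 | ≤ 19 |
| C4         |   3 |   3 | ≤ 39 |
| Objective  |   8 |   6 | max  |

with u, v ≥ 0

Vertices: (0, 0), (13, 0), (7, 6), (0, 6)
Evaluating z = 8u + 6v at each vertex:
  (0, 0): z = 0
  (13, 0): z = 104
  (7, 6): z = 92
  (0, 6): z = 36

The largest value is z = 104, attained at (13, 0).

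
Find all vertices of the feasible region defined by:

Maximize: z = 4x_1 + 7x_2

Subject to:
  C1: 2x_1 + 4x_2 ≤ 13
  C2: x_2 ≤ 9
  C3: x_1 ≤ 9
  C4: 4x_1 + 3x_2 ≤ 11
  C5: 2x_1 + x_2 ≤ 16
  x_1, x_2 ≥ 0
Each vertex is the intersection of two constraint boundaries that also satisfies all remaining constraints:
  x_1 = 0 and x_2 = 0 → (0, 0)
  4x_1 + 3x_2 = 11 and x_2 = 0 → (2.75, 0)
  2x_1 + 4x_2 = 13 and 4x_1 + 3x_2 = 11 → (0.5, 3)
  2x_1 + 4x_2 = 13 and x_1 = 0 → (0, 3.25)

Vertices: (0, 0), (2.75, 0), (0.5, 3), (0, 3.25)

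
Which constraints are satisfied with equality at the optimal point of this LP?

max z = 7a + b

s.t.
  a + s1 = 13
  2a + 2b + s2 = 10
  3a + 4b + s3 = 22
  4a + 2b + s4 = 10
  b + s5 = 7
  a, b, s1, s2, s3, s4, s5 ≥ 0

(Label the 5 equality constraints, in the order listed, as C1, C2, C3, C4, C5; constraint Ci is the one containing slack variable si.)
Optimal: a = 2.5, b = 0
Slack at optimum:
  C1: slack = 10.5
  C2: slack = 5
  C3: slack = 14.5
  C4: slack = 0 (binding)
  C5: slack = 7
  a ≥ 0: a = 2.5
  b ≥ 0: b = 0 (binding)
Binding constraints: C4, b ≥ 0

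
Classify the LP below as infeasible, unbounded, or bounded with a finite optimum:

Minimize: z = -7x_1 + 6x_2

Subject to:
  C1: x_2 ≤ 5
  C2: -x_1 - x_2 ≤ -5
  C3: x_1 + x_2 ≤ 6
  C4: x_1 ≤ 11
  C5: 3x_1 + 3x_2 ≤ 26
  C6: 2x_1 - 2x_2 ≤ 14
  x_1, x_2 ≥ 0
The point (6, 0) satisfies every constraint, so the LP is feasible; the constraints give x_1 ≤ 11 and x_2 ≤ 5, which with x_1, x_2 ≥ 0 keep the feasible region inside a bounded box. A feasible, bounded LP attains a finite optimum at a vertex.

Evaluating z = -7x_1 + 6x_2 at each vertex:
  (5, 0): z = -35
  (6, 0): z = -42
  (1, 5): z = 23
  (0, 5): z = 30

The LP has an optimal solution: (6, 0) with z = -42.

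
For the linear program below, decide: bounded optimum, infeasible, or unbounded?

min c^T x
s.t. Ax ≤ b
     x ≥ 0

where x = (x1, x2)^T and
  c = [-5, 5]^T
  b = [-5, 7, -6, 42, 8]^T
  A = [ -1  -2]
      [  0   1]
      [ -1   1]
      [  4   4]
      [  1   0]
The point (8, 0) satisfies every constraint, so the LP is feasible; the constraints give x1 ≤ 8 and x2 ≤ 7, which with x1, x2 ≥ 0 keep the feasible region inside a bounded box. A feasible, bounded LP attains a finite optimum at a vertex.

Evaluating z = -5x1 + 5x2 at each vertex:
  (6, 0): z = -30
  (8, 0): z = -40
  (8, 2): z = -30

Bounded optimum: z* = -40 at (8, 0).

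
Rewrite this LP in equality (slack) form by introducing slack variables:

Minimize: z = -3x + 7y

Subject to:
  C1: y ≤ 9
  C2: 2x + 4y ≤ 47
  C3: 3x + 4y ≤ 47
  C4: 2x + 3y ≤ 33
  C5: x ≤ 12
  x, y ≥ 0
min z = -3x + 7y

s.t.
  y + s1 = 9
  2x + 4y + s2 = 47
  3x + 4y + s3 = 47
  2x + 3y + s4 = 33
  x + s5 = 12
  x, y, s1, s2, s3, s4, s5 ≥ 0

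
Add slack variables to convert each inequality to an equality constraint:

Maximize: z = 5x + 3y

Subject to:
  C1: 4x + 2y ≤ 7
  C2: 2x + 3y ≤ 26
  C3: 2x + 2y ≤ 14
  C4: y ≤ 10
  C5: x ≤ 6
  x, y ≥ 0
max z = 5x + 3y

s.t.
  4x + 2y + s1 = 7
  2x + 3y + s2 = 26
  2x + 2y + s3 = 14
  y + s4 = 10
  x + s5 = 6
  x, y, s1, s2, s3, s4, s5 ≥ 0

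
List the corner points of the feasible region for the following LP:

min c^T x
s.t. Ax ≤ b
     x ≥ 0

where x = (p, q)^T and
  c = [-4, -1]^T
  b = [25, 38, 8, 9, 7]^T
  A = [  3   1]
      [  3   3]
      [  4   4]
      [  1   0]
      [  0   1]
Each vertex is the intersection of two constraint boundaries that also satisfies all remaining constraints:
  p = 0 and q = 0 → (0, 0)
  4p + 4q = 8 and q = 0 → (2, 0)
  4p + 4q = 8 and p = 0 → (0, 2)

Vertices: (0, 0), (2, 0), (0, 2)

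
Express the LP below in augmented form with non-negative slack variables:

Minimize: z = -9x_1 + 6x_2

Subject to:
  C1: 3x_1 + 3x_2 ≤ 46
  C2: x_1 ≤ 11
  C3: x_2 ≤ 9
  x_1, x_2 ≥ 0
min z = -9x_1 + 6x_2

s.t.
  3x_1 + 3x_2 + s1 = 46
  x_1 + s2 = 11
  x_2 + s3 = 9
  x_1, x_2, s1, s2, s3 ≥ 0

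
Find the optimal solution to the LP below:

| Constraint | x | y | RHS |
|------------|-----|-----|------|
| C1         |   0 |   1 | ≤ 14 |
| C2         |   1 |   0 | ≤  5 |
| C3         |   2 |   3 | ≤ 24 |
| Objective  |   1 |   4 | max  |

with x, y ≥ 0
x = 0, y = 8, z = 32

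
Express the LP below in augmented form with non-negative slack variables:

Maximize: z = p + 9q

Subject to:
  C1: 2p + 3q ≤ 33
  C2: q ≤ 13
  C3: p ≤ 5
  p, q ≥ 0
max z = p + 9q

s.t.
  2p + 3q + s1 = 33
  q + s2 = 13
  p + s3 = 5
  p, q, s1, s2, s3 ≥ 0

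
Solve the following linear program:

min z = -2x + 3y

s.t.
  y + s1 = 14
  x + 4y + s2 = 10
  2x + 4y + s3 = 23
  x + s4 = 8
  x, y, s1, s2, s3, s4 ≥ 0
Each vertex is the intersection of two constraint boundaries that also satisfies all remaining constraints:
  x = 0 and y = 0 → (0, 0)
  x = 8 and y = 0 → (8, 0)
  x + 4y = 10 and x = 8 → (8, 0.5)
  x + 4y = 10 and x = 0 → (0, 2.5)

Evaluating z = -2x + 3y at each vertex:
  (0, 0): z = 0
  (8, 0): z = -16
  (8, 0.5): z = -14.5
  (0, 2.5): z = 7.5

The minimum is at (8, 0) with z = -16.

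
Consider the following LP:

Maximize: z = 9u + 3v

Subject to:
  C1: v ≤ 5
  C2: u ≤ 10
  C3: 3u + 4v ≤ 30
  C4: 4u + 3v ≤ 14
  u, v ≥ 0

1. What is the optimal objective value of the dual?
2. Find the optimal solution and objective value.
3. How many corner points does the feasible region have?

1. 31.5 (by strong duality, equal to the primal optimum)
2. u = 3.5, v = 0, z = 31.5
3. 3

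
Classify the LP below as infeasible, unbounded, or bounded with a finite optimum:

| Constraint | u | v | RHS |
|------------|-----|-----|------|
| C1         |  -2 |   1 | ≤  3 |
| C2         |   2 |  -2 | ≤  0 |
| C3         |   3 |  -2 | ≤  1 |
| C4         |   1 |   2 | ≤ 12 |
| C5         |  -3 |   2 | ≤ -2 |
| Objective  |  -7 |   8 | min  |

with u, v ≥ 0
C3 requires 3u - 2v ≤ 1, while C5 (-3u + 2v ≤ -2) is equivalent to 3u - 2v ≥ 2. Together they would need 2 ≤ 3u - 2v ≤ 1, which is impossible since 2 > 1. No point satisfies all constraints.

Infeasible: no point satisfies all constraints simultaneously.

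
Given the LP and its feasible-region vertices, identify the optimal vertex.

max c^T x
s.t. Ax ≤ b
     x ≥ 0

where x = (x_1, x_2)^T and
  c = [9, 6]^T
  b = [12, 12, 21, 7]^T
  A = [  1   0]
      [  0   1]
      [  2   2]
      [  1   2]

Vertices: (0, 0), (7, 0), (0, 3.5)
Evaluating z = 9x_1 + 6x_2 at each vertex:
  (0, 0): z = 0
  (7, 0): z = 63
  (0, 3.5): z = 21

The largest value is z = 63, attained at (7, 0).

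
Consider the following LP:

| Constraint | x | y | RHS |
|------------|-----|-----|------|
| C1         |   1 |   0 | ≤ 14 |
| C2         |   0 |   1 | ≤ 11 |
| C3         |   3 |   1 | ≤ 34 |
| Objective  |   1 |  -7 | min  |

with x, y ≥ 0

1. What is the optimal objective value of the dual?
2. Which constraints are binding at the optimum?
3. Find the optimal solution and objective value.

1. -77 (by strong duality, equal to the primal optimum)
2. C2, x ≥ 0
3. x = 0, y = 11, z = -77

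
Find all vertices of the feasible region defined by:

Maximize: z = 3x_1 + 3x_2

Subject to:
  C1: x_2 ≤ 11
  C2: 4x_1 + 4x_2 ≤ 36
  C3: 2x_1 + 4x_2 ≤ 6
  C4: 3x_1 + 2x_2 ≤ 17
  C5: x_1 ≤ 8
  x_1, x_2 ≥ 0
Each vertex is the intersection of two constraint boundaries that also satisfies all remaining constraints:
  x_1 = 0 and x_2 = 0 → (0, 0)
  2x_1 + 4x_2 = 6 and x_2 = 0 → (3, 0)
  2x_1 + 4x_2 = 6 and x_1 = 0 → (0, 1.5)

Vertices: (0, 0), (3, 0), (0, 1.5)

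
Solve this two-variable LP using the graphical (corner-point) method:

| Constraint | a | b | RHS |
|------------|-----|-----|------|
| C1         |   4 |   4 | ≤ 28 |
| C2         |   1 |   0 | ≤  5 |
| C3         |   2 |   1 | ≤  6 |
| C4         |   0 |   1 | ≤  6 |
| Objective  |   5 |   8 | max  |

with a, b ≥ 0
a = 0, b = 6, z = 48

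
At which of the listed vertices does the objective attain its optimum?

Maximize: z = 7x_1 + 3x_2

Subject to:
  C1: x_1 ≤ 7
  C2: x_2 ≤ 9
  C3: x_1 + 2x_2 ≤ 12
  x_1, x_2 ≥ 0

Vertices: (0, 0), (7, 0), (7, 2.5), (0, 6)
Evaluating z = 7x_1 + 3x_2 at each vertex:
  (0, 0): z = 0
  (7, 0): z = 49
  (7, 2.5): z = 56.5
  (0, 6): z = 18

The largest value is z = 56.5, attained at (7, 2.5).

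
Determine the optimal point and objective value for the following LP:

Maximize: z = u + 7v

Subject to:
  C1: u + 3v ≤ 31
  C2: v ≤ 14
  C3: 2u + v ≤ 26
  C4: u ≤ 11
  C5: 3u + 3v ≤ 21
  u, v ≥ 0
u = 0, v = 7, z = 49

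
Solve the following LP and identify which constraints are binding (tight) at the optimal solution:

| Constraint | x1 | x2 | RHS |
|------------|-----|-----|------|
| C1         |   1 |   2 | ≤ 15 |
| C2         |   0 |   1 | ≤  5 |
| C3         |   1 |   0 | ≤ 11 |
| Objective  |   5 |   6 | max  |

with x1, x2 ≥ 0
Optimal: x1 = 11, x2 = 2
Slack at optimum:
  C1: slack = 0 (binding)
  C2: slack = 3
  C3: slack = 0 (binding)
  x1 ≥ 0: x1 = 11
  x2 ≥ 0: x2 = 2
Binding constraints: C1, C3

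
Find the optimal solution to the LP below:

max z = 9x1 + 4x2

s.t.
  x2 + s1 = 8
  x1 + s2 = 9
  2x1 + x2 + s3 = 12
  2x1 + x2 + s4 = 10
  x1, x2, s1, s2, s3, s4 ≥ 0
Each vertex is the intersection of two constraint boundaries that also satisfies all remaining constraints:
  x1 = 0 and x2 = 0 → (0, 0)
  2x1 + x2 = 10 and x2 = 0 → (5, 0)
  x2 = 8 and 2x1 + x2 = 10 → (1, 8)
  x2 = 8 and x1 = 0 → (0, 8)

Evaluating z = 9x1 + 4x2 at each vertex:
  (0, 0): z = 0
  (5, 0): z = 45
  (1, 8): z = 41
  (0, 8): z = 32

The maximum is at (5, 0) with z = 45.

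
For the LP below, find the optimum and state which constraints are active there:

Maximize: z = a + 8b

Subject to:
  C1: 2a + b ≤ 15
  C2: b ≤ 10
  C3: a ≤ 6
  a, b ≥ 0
Optimal: a = 2.5, b = 10
Binding: C1, C2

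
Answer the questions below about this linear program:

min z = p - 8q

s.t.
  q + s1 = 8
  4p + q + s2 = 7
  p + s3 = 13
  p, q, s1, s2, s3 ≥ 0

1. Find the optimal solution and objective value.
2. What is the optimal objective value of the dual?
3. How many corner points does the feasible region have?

1. p = 0, q = 7, z = -56
2. -56 (by strong duality, equal to the primal optimum)
3. 3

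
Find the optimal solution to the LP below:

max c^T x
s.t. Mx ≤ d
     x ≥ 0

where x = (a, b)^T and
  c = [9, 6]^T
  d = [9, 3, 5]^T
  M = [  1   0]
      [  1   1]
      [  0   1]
Each vertex is the intersection of two constraint boundaries that also satisfies all remaining constraints:
  a = 0 and b = 0 → (0, 0)
  a + b = 3 and b = 0 → (3, 0)
  a + b = 3 and a = 0 → (0, 3)

Evaluating z = 9a + 6b at each vertex:
  (0, 0): z = 0
  (3, 0): z = 27
  (0, 3): z = 18

The maximum is at (3, 0) with z = 27.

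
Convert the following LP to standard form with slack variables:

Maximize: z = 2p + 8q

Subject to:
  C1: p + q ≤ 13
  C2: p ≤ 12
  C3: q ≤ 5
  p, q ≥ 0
max z = 2p + 8q

s.t.
  p + q + s1 = 13
  p + s2 = 12
  q + s3 = 5
  p, q, s1, s2, s3 ≥ 0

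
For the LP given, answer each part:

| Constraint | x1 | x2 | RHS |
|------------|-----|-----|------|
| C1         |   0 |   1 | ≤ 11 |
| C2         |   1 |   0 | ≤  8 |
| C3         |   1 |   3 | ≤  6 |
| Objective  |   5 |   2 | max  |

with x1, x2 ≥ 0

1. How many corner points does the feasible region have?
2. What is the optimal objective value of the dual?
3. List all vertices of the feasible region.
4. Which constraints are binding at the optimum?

1. 3
2. 30 (by strong duality, equal to the primal optimum)
3. (0, 0), (6, 0), (0, 2)
4. C3, x2 ≥ 0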